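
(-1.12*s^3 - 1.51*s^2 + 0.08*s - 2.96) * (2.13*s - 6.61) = -2.3856*s^4 + 4.1869*s^3 + 10.1515*s^2 - 6.8336*s + 19.5656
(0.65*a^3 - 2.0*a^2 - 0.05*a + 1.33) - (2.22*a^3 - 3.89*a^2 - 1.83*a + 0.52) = -1.57*a^3 + 1.89*a^2 + 1.78*a + 0.81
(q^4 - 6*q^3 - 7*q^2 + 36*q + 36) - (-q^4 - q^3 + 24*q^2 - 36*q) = 2*q^4 - 5*q^3 - 31*q^2 + 72*q + 36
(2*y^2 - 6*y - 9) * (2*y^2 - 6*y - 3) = 4*y^4 - 24*y^3 + 12*y^2 + 72*y + 27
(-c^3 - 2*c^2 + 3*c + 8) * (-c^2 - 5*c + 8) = c^5 + 7*c^4 - c^3 - 39*c^2 - 16*c + 64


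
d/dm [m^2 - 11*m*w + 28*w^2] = 2*m - 11*w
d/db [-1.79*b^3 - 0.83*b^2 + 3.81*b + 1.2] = -5.37*b^2 - 1.66*b + 3.81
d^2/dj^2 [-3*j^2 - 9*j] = -6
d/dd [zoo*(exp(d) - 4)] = zoo*exp(d)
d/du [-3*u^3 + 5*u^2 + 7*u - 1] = -9*u^2 + 10*u + 7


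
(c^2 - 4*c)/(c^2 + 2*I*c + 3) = c*(c - 4)/(c^2 + 2*I*c + 3)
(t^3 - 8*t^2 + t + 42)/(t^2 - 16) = (t^3 - 8*t^2 + t + 42)/(t^2 - 16)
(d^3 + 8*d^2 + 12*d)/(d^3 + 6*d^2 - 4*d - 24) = d/(d - 2)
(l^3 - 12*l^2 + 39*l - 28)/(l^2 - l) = l - 11 + 28/l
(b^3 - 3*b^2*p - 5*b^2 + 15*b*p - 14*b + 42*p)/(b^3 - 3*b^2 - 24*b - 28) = (b - 3*p)/(b + 2)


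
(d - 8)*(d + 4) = d^2 - 4*d - 32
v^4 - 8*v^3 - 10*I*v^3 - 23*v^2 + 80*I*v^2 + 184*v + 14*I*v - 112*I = (v - 8)*(v - 7*I)*(v - 2*I)*(v - I)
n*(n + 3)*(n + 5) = n^3 + 8*n^2 + 15*n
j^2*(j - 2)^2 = j^4 - 4*j^3 + 4*j^2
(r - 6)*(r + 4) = r^2 - 2*r - 24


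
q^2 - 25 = (q - 5)*(q + 5)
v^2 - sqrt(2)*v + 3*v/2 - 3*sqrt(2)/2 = (v + 3/2)*(v - sqrt(2))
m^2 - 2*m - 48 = (m - 8)*(m + 6)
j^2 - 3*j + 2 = (j - 2)*(j - 1)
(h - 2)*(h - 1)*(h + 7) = h^3 + 4*h^2 - 19*h + 14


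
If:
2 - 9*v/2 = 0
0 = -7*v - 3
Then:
No Solution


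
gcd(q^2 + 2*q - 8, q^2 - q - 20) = q + 4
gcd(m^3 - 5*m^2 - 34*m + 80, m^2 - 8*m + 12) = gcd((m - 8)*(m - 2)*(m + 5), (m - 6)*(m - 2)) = m - 2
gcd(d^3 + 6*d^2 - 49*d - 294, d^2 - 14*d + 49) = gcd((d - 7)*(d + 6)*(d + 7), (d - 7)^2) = d - 7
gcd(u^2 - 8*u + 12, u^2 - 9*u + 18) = u - 6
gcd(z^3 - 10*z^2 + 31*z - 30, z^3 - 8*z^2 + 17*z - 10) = z^2 - 7*z + 10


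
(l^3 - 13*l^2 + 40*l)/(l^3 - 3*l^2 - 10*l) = (l - 8)/(l + 2)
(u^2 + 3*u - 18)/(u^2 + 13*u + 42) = (u - 3)/(u + 7)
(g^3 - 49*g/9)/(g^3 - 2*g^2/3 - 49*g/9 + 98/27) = 3*g/(3*g - 2)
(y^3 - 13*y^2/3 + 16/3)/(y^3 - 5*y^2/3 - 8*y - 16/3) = (3*y - 4)/(3*y + 4)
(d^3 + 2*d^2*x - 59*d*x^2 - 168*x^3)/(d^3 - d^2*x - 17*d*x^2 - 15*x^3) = (-d^2 + d*x + 56*x^2)/(-d^2 + 4*d*x + 5*x^2)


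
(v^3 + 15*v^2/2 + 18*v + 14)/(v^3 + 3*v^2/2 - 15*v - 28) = (v + 2)/(v - 4)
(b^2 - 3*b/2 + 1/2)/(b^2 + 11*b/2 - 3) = (b - 1)/(b + 6)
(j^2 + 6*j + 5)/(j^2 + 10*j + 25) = (j + 1)/(j + 5)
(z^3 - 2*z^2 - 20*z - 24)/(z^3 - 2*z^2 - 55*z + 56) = (z^3 - 2*z^2 - 20*z - 24)/(z^3 - 2*z^2 - 55*z + 56)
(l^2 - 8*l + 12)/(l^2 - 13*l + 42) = (l - 2)/(l - 7)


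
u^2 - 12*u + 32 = (u - 8)*(u - 4)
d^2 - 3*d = d*(d - 3)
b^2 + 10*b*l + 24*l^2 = (b + 4*l)*(b + 6*l)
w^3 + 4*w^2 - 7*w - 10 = (w - 2)*(w + 1)*(w + 5)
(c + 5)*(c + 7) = c^2 + 12*c + 35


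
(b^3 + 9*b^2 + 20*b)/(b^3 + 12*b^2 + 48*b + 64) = b*(b + 5)/(b^2 + 8*b + 16)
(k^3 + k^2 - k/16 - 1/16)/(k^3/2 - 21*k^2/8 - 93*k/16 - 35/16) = (-16*k^3 - 16*k^2 + k + 1)/(-8*k^3 + 42*k^2 + 93*k + 35)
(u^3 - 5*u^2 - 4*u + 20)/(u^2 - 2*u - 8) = (u^2 - 7*u + 10)/(u - 4)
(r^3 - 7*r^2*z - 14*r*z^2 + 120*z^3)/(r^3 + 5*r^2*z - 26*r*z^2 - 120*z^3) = (r - 6*z)/(r + 6*z)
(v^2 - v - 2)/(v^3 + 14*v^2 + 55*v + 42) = (v - 2)/(v^2 + 13*v + 42)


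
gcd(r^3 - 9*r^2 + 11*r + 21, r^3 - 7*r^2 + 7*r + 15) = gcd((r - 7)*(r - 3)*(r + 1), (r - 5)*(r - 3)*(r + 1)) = r^2 - 2*r - 3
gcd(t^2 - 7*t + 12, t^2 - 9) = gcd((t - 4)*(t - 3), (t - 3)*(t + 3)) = t - 3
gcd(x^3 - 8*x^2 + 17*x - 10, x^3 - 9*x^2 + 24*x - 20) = x^2 - 7*x + 10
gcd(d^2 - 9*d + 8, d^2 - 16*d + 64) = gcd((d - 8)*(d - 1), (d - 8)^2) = d - 8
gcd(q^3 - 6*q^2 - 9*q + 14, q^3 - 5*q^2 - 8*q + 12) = q^2 + q - 2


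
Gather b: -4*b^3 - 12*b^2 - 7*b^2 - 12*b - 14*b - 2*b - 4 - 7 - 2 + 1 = -4*b^3 - 19*b^2 - 28*b - 12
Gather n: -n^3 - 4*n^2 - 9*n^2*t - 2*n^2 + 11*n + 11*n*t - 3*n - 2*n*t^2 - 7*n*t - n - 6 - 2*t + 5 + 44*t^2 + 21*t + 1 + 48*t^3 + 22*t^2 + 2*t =-n^3 + n^2*(-9*t - 6) + n*(-2*t^2 + 4*t + 7) + 48*t^3 + 66*t^2 + 21*t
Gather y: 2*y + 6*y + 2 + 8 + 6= 8*y + 16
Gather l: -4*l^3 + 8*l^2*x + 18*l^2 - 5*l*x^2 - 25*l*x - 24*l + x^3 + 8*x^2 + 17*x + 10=-4*l^3 + l^2*(8*x + 18) + l*(-5*x^2 - 25*x - 24) + x^3 + 8*x^2 + 17*x + 10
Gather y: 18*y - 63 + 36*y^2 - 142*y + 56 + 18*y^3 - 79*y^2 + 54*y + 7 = 18*y^3 - 43*y^2 - 70*y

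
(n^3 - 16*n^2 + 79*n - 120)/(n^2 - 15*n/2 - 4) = 2*(n^2 - 8*n + 15)/(2*n + 1)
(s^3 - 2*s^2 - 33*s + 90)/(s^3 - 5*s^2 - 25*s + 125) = (s^2 + 3*s - 18)/(s^2 - 25)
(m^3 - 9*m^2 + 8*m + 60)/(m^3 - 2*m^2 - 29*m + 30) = (m^2 - 3*m - 10)/(m^2 + 4*m - 5)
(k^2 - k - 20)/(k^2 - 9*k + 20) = (k + 4)/(k - 4)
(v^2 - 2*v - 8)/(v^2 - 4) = (v - 4)/(v - 2)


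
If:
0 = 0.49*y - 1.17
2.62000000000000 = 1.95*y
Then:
No Solution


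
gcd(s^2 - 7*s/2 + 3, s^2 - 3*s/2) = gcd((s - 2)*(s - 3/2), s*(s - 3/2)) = s - 3/2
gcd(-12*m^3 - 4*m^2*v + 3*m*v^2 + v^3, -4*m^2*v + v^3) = -4*m^2 + v^2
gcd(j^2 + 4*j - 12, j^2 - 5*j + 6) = j - 2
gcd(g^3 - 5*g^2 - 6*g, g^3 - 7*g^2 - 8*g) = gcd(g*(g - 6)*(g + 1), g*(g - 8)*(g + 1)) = g^2 + g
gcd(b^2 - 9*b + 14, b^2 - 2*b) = b - 2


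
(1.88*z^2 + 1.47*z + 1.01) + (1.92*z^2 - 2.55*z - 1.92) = 3.8*z^2 - 1.08*z - 0.91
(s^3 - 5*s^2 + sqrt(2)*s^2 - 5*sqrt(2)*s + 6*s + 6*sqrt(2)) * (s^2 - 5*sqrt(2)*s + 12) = s^5 - 4*sqrt(2)*s^4 - 5*s^4 + 8*s^3 + 20*sqrt(2)*s^3 - 12*sqrt(2)*s^2 - 10*s^2 - 60*sqrt(2)*s + 12*s + 72*sqrt(2)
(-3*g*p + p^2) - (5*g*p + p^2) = -8*g*p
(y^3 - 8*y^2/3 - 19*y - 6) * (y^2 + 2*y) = y^5 - 2*y^4/3 - 73*y^3/3 - 44*y^2 - 12*y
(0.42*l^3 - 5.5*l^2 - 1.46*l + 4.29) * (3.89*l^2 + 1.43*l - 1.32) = 1.6338*l^5 - 20.7944*l^4 - 14.0988*l^3 + 21.8603*l^2 + 8.0619*l - 5.6628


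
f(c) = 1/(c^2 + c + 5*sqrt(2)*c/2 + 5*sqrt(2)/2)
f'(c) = (-2*c - 5*sqrt(2)/2 - 1)/(c^2 + c + 5*sqrt(2)*c/2 + 5*sqrt(2)/2)^2 = 2*(-4*c - 5*sqrt(2) - 2)/(2*c^2 + 2*c + 5*sqrt(2)*c + 5*sqrt(2))^2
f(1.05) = 0.11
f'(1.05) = -0.08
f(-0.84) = 2.32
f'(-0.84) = -15.35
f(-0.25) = 0.41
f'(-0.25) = -0.66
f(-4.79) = 0.21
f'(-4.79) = 0.22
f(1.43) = 0.08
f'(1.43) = -0.05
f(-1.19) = -2.24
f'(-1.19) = -10.85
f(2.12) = 0.06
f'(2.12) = -0.03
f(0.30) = 0.20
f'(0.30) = -0.21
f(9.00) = 0.01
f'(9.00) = 0.00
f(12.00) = 0.00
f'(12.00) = 0.00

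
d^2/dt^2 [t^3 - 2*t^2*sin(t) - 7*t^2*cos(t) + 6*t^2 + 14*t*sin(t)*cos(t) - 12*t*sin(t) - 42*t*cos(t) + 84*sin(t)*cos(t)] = 2*t^2*sin(t) + 7*t^2*cos(t) + 40*t*sin(t) - 28*t*sin(2*t) + 34*t*cos(t) + 6*t + 80*sin(t) - 168*sin(2*t) - 38*cos(t) + 28*cos(2*t) + 12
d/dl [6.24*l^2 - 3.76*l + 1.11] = 12.48*l - 3.76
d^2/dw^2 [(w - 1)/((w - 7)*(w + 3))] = 2*(w^3 - 3*w^2 + 75*w - 121)/(w^6 - 12*w^5 - 15*w^4 + 440*w^3 + 315*w^2 - 5292*w - 9261)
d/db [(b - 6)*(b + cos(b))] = b + (6 - b)*(sin(b) - 1) + cos(b)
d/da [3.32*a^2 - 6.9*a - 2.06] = 6.64*a - 6.9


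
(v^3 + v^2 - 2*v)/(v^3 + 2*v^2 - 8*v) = (v^2 + v - 2)/(v^2 + 2*v - 8)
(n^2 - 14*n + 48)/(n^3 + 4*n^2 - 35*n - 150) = (n - 8)/(n^2 + 10*n + 25)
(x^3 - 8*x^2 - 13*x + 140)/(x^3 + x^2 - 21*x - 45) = (x^2 - 3*x - 28)/(x^2 + 6*x + 9)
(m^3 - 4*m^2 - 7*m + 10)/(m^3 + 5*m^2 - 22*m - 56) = (m^2 - 6*m + 5)/(m^2 + 3*m - 28)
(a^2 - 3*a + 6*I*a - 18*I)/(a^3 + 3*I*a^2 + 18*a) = (a - 3)/(a*(a - 3*I))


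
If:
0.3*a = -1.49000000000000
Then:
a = -4.97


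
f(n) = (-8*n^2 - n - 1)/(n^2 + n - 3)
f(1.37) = -70.41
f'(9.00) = -0.01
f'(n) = (-16*n - 1)/(n^2 + n - 3) + (-2*n - 1)*(-8*n^2 - n - 1)/(n^2 + n - 3)^2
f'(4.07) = 0.29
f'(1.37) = 973.79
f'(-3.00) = -23.22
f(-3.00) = -23.33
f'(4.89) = 0.12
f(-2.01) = 32.28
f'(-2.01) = -132.65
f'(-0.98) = -5.67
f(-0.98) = 2.55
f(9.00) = -7.56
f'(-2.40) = -1206.17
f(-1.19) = 4.02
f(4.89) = -7.64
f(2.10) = -10.93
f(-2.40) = -124.11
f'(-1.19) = -8.50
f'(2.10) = 6.34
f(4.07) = -7.80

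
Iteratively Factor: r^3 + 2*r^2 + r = (r)*(r^2 + 2*r + 1) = r*(r + 1)*(r + 1)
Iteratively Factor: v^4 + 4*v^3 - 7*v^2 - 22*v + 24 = (v + 3)*(v^3 + v^2 - 10*v + 8) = (v - 2)*(v + 3)*(v^2 + 3*v - 4) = (v - 2)*(v - 1)*(v + 3)*(v + 4)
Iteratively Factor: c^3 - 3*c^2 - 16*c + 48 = (c + 4)*(c^2 - 7*c + 12) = (c - 3)*(c + 4)*(c - 4)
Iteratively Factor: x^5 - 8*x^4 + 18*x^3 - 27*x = (x - 3)*(x^4 - 5*x^3 + 3*x^2 + 9*x) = (x - 3)*(x + 1)*(x^3 - 6*x^2 + 9*x) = x*(x - 3)*(x + 1)*(x^2 - 6*x + 9) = x*(x - 3)^2*(x + 1)*(x - 3)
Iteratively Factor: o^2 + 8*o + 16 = (o + 4)*(o + 4)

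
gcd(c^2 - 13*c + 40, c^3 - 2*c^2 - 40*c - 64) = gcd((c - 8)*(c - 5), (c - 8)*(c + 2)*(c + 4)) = c - 8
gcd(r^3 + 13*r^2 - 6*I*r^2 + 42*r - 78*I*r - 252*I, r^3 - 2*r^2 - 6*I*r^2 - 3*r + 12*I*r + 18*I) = r - 6*I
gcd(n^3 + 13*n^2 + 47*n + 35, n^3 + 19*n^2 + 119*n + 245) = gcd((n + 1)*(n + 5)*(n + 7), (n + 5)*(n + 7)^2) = n^2 + 12*n + 35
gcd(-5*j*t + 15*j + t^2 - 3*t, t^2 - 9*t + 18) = t - 3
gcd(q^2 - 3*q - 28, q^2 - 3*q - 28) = q^2 - 3*q - 28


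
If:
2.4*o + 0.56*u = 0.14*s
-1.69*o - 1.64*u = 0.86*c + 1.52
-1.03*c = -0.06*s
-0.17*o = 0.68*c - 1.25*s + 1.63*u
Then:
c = -0.08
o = 0.16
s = -1.40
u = -1.05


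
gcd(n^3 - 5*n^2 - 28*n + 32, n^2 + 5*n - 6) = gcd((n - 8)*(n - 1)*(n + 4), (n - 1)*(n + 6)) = n - 1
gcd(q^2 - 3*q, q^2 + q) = q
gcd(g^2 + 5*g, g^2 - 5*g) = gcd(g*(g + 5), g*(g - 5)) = g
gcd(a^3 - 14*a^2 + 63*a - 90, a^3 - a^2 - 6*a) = a - 3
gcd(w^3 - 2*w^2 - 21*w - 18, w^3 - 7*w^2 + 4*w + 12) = w^2 - 5*w - 6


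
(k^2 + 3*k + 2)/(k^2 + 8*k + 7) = (k + 2)/(k + 7)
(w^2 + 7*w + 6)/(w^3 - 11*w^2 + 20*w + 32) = (w + 6)/(w^2 - 12*w + 32)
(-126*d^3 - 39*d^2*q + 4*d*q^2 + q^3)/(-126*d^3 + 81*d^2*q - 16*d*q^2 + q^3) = (21*d^2 + 10*d*q + q^2)/(21*d^2 - 10*d*q + q^2)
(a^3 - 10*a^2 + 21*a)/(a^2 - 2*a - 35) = a*(a - 3)/(a + 5)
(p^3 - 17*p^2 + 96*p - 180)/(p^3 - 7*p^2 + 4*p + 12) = (p^2 - 11*p + 30)/(p^2 - p - 2)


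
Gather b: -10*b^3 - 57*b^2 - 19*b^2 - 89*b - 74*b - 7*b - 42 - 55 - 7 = -10*b^3 - 76*b^2 - 170*b - 104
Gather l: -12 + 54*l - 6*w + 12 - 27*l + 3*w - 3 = 27*l - 3*w - 3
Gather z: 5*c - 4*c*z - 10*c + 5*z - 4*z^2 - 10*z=-5*c - 4*z^2 + z*(-4*c - 5)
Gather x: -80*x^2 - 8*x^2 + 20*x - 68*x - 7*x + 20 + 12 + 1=-88*x^2 - 55*x + 33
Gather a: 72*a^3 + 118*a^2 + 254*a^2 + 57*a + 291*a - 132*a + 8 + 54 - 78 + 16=72*a^3 + 372*a^2 + 216*a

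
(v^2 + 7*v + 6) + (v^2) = 2*v^2 + 7*v + 6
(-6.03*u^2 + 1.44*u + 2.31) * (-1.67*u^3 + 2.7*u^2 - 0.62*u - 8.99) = 10.0701*u^5 - 18.6858*u^4 + 3.7689*u^3 + 59.5539*u^2 - 14.3778*u - 20.7669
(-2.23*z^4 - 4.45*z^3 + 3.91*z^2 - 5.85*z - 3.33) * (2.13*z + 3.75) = -4.7499*z^5 - 17.841*z^4 - 8.3592*z^3 + 2.202*z^2 - 29.0304*z - 12.4875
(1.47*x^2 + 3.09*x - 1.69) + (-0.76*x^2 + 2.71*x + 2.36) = 0.71*x^2 + 5.8*x + 0.67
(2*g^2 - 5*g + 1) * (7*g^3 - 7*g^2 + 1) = 14*g^5 - 49*g^4 + 42*g^3 - 5*g^2 - 5*g + 1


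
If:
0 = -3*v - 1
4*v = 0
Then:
No Solution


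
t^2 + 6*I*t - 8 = (t + 2*I)*(t + 4*I)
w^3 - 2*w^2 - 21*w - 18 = (w - 6)*(w + 1)*(w + 3)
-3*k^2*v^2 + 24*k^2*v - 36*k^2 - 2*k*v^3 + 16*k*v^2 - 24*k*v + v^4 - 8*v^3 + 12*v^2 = (-3*k + v)*(k + v)*(v - 6)*(v - 2)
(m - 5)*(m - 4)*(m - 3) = m^3 - 12*m^2 + 47*m - 60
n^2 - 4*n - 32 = (n - 8)*(n + 4)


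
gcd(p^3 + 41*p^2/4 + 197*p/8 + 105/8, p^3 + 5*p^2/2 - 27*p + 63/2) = p + 7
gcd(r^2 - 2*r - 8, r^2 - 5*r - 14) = r + 2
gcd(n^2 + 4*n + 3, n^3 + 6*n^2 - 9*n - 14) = n + 1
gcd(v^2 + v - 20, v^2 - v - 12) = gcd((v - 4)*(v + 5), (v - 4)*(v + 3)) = v - 4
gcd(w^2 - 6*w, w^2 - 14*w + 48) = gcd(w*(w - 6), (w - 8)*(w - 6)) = w - 6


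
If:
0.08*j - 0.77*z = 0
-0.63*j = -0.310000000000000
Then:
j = 0.49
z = 0.05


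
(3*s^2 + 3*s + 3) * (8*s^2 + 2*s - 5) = 24*s^4 + 30*s^3 + 15*s^2 - 9*s - 15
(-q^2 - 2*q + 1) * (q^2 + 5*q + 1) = -q^4 - 7*q^3 - 10*q^2 + 3*q + 1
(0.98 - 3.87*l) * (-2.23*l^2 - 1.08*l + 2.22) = 8.6301*l^3 + 1.9942*l^2 - 9.6498*l + 2.1756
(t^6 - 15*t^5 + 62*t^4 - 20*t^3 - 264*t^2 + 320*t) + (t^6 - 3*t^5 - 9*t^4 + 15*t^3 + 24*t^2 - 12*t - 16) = 2*t^6 - 18*t^5 + 53*t^4 - 5*t^3 - 240*t^2 + 308*t - 16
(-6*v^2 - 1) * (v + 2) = -6*v^3 - 12*v^2 - v - 2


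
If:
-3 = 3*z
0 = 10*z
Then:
No Solution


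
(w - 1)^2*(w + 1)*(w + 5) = w^4 + 4*w^3 - 6*w^2 - 4*w + 5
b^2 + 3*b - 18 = (b - 3)*(b + 6)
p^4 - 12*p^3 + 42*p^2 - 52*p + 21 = (p - 7)*(p - 3)*(p - 1)^2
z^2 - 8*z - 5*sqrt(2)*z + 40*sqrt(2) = (z - 8)*(z - 5*sqrt(2))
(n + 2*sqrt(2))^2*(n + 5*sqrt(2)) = n^3 + 9*sqrt(2)*n^2 + 48*n + 40*sqrt(2)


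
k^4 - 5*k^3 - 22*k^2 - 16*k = k*(k - 8)*(k + 1)*(k + 2)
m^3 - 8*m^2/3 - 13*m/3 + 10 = (m - 3)*(m - 5/3)*(m + 2)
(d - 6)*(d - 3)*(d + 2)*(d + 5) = d^4 - 2*d^3 - 35*d^2 + 36*d + 180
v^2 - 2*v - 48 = (v - 8)*(v + 6)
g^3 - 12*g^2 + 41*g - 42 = (g - 7)*(g - 3)*(g - 2)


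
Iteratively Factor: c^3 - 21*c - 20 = (c + 1)*(c^2 - c - 20) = (c + 1)*(c + 4)*(c - 5)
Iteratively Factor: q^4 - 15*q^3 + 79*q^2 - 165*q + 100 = (q - 1)*(q^3 - 14*q^2 + 65*q - 100) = (q - 5)*(q - 1)*(q^2 - 9*q + 20) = (q - 5)^2*(q - 1)*(q - 4)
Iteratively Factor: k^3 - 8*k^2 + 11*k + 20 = (k - 5)*(k^2 - 3*k - 4) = (k - 5)*(k - 4)*(k + 1)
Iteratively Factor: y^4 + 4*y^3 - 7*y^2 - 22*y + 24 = (y + 4)*(y^3 - 7*y + 6) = (y - 2)*(y + 4)*(y^2 + 2*y - 3) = (y - 2)*(y - 1)*(y + 4)*(y + 3)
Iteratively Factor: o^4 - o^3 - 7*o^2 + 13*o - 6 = (o - 2)*(o^3 + o^2 - 5*o + 3) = (o - 2)*(o - 1)*(o^2 + 2*o - 3) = (o - 2)*(o - 1)^2*(o + 3)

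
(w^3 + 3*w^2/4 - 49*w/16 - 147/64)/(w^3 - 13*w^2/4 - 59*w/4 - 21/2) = (w^2 - w - 21/16)/(w^2 - 5*w - 6)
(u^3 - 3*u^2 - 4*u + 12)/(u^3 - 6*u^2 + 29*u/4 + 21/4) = 4*(u^2 - 4)/(4*u^2 - 12*u - 7)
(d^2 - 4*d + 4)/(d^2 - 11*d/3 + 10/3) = 3*(d - 2)/(3*d - 5)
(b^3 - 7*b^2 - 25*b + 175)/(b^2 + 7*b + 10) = (b^2 - 12*b + 35)/(b + 2)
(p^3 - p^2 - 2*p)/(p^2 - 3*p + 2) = p*(p + 1)/(p - 1)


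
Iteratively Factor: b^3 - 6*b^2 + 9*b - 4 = (b - 1)*(b^2 - 5*b + 4) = (b - 4)*(b - 1)*(b - 1)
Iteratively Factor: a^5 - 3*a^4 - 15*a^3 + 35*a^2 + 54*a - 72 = (a - 3)*(a^4 - 15*a^2 - 10*a + 24) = (a - 4)*(a - 3)*(a^3 + 4*a^2 + a - 6) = (a - 4)*(a - 3)*(a - 1)*(a^2 + 5*a + 6) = (a - 4)*(a - 3)*(a - 1)*(a + 2)*(a + 3)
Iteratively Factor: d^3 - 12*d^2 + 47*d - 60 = (d - 5)*(d^2 - 7*d + 12) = (d - 5)*(d - 3)*(d - 4)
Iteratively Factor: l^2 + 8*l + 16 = (l + 4)*(l + 4)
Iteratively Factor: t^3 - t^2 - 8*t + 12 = (t - 2)*(t^2 + t - 6) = (t - 2)^2*(t + 3)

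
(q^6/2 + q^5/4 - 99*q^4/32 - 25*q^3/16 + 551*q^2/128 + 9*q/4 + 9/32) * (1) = q^6/2 + q^5/4 - 99*q^4/32 - 25*q^3/16 + 551*q^2/128 + 9*q/4 + 9/32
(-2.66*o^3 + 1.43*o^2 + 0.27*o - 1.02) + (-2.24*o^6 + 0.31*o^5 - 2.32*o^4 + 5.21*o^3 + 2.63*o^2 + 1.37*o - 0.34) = -2.24*o^6 + 0.31*o^5 - 2.32*o^4 + 2.55*o^3 + 4.06*o^2 + 1.64*o - 1.36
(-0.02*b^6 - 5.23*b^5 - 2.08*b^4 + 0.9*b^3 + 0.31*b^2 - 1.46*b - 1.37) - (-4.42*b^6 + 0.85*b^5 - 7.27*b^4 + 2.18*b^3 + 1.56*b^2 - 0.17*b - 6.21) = 4.4*b^6 - 6.08*b^5 + 5.19*b^4 - 1.28*b^3 - 1.25*b^2 - 1.29*b + 4.84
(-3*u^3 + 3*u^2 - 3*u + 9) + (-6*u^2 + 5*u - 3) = -3*u^3 - 3*u^2 + 2*u + 6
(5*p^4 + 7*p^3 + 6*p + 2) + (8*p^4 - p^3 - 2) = 13*p^4 + 6*p^3 + 6*p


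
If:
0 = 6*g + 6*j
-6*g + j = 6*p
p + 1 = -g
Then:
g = 6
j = -6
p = -7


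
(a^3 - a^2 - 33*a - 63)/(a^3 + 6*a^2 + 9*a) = (a - 7)/a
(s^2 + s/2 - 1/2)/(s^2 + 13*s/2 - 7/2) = (s + 1)/(s + 7)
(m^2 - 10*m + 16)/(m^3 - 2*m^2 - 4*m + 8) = (m - 8)/(m^2 - 4)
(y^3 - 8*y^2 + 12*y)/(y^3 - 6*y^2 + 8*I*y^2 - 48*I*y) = (y - 2)/(y + 8*I)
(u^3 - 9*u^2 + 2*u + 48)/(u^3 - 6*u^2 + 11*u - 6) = (u^2 - 6*u - 16)/(u^2 - 3*u + 2)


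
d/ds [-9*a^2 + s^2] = 2*s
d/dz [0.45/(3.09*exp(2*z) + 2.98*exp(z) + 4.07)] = (-2.781*exp(z) - 1.341)*exp(z)/(3.09*exp(2*z) + 2.98*exp(z) + 4.07)^2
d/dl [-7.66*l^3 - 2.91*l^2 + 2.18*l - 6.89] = -22.98*l^2 - 5.82*l + 2.18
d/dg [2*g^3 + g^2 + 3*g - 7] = 6*g^2 + 2*g + 3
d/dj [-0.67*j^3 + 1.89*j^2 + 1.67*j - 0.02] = -2.01*j^2 + 3.78*j + 1.67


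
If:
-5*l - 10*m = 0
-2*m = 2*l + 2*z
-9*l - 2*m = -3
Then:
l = 3/8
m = -3/16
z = -3/16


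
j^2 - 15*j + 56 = (j - 8)*(j - 7)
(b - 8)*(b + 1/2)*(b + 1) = b^3 - 13*b^2/2 - 23*b/2 - 4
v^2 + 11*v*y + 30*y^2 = (v + 5*y)*(v + 6*y)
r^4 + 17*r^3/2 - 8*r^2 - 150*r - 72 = (r - 4)*(r + 1/2)*(r + 6)^2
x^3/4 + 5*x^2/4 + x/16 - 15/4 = (x/4 + 1)*(x - 3/2)*(x + 5/2)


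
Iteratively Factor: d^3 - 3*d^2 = (d)*(d^2 - 3*d) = d^2*(d - 3)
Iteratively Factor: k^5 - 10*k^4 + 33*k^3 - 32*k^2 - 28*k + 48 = (k - 2)*(k^4 - 8*k^3 + 17*k^2 + 2*k - 24) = (k - 4)*(k - 2)*(k^3 - 4*k^2 + k + 6) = (k - 4)*(k - 2)^2*(k^2 - 2*k - 3) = (k - 4)*(k - 2)^2*(k + 1)*(k - 3)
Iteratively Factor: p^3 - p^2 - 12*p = (p - 4)*(p^2 + 3*p) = p*(p - 4)*(p + 3)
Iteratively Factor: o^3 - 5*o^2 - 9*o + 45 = (o + 3)*(o^2 - 8*o + 15) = (o - 5)*(o + 3)*(o - 3)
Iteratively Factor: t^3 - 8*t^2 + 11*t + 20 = (t + 1)*(t^2 - 9*t + 20) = (t - 4)*(t + 1)*(t - 5)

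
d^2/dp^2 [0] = 0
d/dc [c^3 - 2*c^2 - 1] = c*(3*c - 4)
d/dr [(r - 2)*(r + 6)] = 2*r + 4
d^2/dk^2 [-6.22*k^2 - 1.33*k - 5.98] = -12.4400000000000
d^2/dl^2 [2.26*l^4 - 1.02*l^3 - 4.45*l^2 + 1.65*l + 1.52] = 27.12*l^2 - 6.12*l - 8.9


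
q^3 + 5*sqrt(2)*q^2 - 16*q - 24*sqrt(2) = (q - 2*sqrt(2))*(q + sqrt(2))*(q + 6*sqrt(2))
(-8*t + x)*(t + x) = -8*t^2 - 7*t*x + x^2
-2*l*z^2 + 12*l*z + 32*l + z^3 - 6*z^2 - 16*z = (-2*l + z)*(z - 8)*(z + 2)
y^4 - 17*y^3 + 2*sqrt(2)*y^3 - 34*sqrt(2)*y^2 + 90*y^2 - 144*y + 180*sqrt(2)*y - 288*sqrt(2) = (y - 8)*(y - 6)*(y - 3)*(y + 2*sqrt(2))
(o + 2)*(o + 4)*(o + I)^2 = o^4 + 6*o^3 + 2*I*o^3 + 7*o^2 + 12*I*o^2 - 6*o + 16*I*o - 8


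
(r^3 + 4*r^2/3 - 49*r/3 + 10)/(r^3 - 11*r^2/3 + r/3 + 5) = (3*r^2 + 13*r - 10)/(3*r^2 - 2*r - 5)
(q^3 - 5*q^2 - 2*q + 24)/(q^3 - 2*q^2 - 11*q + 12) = (q^2 - q - 6)/(q^2 + 2*q - 3)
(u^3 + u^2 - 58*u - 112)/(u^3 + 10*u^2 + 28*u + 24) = (u^2 - u - 56)/(u^2 + 8*u + 12)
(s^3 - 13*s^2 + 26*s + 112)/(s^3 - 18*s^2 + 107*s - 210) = (s^2 - 6*s - 16)/(s^2 - 11*s + 30)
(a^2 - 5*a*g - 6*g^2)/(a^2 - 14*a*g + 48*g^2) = (a + g)/(a - 8*g)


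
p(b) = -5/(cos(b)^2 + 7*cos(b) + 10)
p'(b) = -5*(2*sin(b)*cos(b) + 7*sin(b))/(cos(b)^2 + 7*cos(b) + 10)^2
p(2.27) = -0.85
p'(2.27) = -0.63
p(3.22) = -1.25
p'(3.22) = 0.12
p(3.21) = -1.25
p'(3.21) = 0.11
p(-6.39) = -0.28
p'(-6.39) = 0.01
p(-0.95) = -0.35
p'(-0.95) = 0.16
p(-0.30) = -0.28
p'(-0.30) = 0.04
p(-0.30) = -0.28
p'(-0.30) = 0.04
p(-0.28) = -0.28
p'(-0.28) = 0.04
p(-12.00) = -0.30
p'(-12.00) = -0.08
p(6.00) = -0.28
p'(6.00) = 0.04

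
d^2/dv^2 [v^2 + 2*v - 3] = 2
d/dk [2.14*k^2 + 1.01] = 4.28*k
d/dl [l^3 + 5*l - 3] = 3*l^2 + 5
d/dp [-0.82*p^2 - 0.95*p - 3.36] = -1.64*p - 0.95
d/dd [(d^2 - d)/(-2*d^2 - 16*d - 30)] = 3*(-3*d^2 - 10*d + 5)/(2*(d^4 + 16*d^3 + 94*d^2 + 240*d + 225))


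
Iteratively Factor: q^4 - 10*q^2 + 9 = (q - 3)*(q^3 + 3*q^2 - q - 3) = (q - 3)*(q - 1)*(q^2 + 4*q + 3) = (q - 3)*(q - 1)*(q + 1)*(q + 3)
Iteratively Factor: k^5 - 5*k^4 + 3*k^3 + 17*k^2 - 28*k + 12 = (k - 2)*(k^4 - 3*k^3 - 3*k^2 + 11*k - 6) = (k - 2)*(k - 1)*(k^3 - 2*k^2 - 5*k + 6) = (k - 2)*(k - 1)^2*(k^2 - k - 6) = (k - 2)*(k - 1)^2*(k + 2)*(k - 3)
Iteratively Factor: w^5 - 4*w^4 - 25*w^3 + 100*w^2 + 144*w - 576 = (w - 4)*(w^4 - 25*w^2 + 144) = (w - 4)*(w - 3)*(w^3 + 3*w^2 - 16*w - 48) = (w - 4)^2*(w - 3)*(w^2 + 7*w + 12) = (w - 4)^2*(w - 3)*(w + 4)*(w + 3)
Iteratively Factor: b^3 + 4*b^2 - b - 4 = (b - 1)*(b^2 + 5*b + 4) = (b - 1)*(b + 4)*(b + 1)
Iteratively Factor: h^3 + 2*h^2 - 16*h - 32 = (h - 4)*(h^2 + 6*h + 8) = (h - 4)*(h + 4)*(h + 2)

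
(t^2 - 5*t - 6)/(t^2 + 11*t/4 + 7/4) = 4*(t - 6)/(4*t + 7)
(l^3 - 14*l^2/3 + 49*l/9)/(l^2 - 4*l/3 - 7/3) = l*(3*l - 7)/(3*(l + 1))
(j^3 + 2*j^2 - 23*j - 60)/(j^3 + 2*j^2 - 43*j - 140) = (j^2 - 2*j - 15)/(j^2 - 2*j - 35)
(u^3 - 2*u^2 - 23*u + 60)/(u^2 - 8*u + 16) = (u^2 + 2*u - 15)/(u - 4)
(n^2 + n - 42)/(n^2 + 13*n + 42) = (n - 6)/(n + 6)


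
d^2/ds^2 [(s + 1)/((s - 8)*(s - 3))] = 2*(s^3 + 3*s^2 - 105*s + 361)/(s^6 - 33*s^5 + 435*s^4 - 2915*s^3 + 10440*s^2 - 19008*s + 13824)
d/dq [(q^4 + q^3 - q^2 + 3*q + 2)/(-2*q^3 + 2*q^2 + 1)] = (-2*q^6 + 4*q^5 + 16*q^3 + 9*q^2 - 10*q + 3)/(4*q^6 - 8*q^5 + 4*q^4 - 4*q^3 + 4*q^2 + 1)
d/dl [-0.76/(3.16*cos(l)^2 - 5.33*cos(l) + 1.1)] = (4.0508 - 4.8032*cos(l))*sin(l)/(3.16*cos(l)^2 - 5.33*cos(l) + 1.1)^2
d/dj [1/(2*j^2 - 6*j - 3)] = 2*(3 - 2*j)/(-2*j^2 + 6*j + 3)^2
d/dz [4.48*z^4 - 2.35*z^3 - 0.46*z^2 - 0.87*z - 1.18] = 17.92*z^3 - 7.05*z^2 - 0.92*z - 0.87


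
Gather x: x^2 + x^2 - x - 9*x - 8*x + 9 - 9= 2*x^2 - 18*x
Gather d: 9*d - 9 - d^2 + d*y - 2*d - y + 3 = -d^2 + d*(y + 7) - y - 6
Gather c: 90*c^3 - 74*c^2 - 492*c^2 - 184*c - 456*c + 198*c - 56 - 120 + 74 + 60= 90*c^3 - 566*c^2 - 442*c - 42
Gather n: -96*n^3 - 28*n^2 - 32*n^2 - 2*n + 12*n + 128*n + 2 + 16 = -96*n^3 - 60*n^2 + 138*n + 18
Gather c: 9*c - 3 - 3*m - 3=9*c - 3*m - 6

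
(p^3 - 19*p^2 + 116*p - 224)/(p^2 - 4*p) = p - 15 + 56/p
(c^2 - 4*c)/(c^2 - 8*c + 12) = c*(c - 4)/(c^2 - 8*c + 12)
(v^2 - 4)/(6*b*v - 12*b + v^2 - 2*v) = (v + 2)/(6*b + v)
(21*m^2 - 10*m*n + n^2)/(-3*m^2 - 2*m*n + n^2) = (-7*m + n)/(m + n)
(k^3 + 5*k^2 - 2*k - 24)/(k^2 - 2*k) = k + 7 + 12/k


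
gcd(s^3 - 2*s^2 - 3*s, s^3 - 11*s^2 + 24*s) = s^2 - 3*s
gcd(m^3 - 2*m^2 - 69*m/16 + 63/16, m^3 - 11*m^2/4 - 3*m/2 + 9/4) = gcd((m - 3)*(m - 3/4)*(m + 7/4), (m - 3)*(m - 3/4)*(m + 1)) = m^2 - 15*m/4 + 9/4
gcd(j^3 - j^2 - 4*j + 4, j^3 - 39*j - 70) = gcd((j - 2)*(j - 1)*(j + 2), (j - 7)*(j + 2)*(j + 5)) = j + 2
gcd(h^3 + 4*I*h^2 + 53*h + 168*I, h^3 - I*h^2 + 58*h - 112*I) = h^2 + I*h + 56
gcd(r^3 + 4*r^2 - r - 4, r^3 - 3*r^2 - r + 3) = r^2 - 1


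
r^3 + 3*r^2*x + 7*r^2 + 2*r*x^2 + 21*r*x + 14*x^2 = (r + 7)*(r + x)*(r + 2*x)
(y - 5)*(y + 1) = y^2 - 4*y - 5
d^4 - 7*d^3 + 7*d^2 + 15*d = d*(d - 5)*(d - 3)*(d + 1)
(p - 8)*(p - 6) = p^2 - 14*p + 48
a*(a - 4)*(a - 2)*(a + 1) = a^4 - 5*a^3 + 2*a^2 + 8*a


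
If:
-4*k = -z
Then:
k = z/4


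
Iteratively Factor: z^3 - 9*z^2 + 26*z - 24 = (z - 4)*(z^2 - 5*z + 6) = (z - 4)*(z - 2)*(z - 3)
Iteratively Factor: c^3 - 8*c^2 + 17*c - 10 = (c - 5)*(c^2 - 3*c + 2) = (c - 5)*(c - 1)*(c - 2)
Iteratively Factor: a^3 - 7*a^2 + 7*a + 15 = (a - 5)*(a^2 - 2*a - 3) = (a - 5)*(a - 3)*(a + 1)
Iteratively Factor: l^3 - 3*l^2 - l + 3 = (l - 3)*(l^2 - 1) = (l - 3)*(l - 1)*(l + 1)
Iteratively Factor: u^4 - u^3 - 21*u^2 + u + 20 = (u + 1)*(u^3 - 2*u^2 - 19*u + 20) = (u + 1)*(u + 4)*(u^2 - 6*u + 5) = (u - 5)*(u + 1)*(u + 4)*(u - 1)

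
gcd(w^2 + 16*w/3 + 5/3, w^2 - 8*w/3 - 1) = w + 1/3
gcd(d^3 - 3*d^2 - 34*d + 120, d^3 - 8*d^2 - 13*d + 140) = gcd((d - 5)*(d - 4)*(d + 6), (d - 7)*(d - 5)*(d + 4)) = d - 5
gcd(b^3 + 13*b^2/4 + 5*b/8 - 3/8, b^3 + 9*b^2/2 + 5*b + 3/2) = b^2 + 7*b/2 + 3/2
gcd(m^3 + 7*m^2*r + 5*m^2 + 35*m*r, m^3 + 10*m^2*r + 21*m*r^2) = m^2 + 7*m*r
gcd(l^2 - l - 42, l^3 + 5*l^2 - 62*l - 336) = l + 6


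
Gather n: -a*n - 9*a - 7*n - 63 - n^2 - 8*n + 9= -9*a - n^2 + n*(-a - 15) - 54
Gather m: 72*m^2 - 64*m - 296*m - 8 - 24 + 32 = 72*m^2 - 360*m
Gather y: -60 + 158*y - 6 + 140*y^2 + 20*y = 140*y^2 + 178*y - 66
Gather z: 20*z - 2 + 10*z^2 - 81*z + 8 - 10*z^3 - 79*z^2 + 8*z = -10*z^3 - 69*z^2 - 53*z + 6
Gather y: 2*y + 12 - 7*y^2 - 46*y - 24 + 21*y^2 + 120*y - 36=14*y^2 + 76*y - 48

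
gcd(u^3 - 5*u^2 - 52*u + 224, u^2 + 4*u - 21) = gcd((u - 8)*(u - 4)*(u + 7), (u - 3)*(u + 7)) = u + 7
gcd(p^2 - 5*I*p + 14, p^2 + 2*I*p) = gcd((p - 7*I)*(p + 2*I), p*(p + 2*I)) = p + 2*I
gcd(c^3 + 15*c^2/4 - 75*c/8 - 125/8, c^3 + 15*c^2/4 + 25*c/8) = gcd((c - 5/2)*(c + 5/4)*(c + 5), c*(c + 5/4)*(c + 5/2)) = c + 5/4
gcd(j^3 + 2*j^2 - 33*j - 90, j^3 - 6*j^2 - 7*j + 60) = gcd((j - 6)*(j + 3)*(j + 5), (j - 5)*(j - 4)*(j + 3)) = j + 3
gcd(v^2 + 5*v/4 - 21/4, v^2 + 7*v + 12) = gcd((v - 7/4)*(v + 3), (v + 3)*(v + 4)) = v + 3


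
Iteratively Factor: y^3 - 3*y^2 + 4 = (y - 2)*(y^2 - y - 2) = (y - 2)^2*(y + 1)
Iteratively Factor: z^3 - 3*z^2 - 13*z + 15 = (z + 3)*(z^2 - 6*z + 5) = (z - 5)*(z + 3)*(z - 1)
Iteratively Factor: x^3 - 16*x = (x + 4)*(x^2 - 4*x) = x*(x + 4)*(x - 4)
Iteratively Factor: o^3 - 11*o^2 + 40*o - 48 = (o - 4)*(o^2 - 7*o + 12) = (o - 4)^2*(o - 3)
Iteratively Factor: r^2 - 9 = (r - 3)*(r + 3)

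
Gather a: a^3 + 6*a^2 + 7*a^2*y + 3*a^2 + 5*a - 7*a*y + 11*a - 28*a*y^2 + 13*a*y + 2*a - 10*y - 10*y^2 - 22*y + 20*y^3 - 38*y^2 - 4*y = a^3 + a^2*(7*y + 9) + a*(-28*y^2 + 6*y + 18) + 20*y^3 - 48*y^2 - 36*y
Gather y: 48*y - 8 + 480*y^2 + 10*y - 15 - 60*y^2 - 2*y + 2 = 420*y^2 + 56*y - 21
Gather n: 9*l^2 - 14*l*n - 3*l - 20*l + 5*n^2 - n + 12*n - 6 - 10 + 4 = 9*l^2 - 23*l + 5*n^2 + n*(11 - 14*l) - 12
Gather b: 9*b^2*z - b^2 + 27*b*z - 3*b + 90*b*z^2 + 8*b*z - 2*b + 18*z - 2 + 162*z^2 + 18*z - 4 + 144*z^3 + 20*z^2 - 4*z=b^2*(9*z - 1) + b*(90*z^2 + 35*z - 5) + 144*z^3 + 182*z^2 + 32*z - 6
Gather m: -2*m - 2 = -2*m - 2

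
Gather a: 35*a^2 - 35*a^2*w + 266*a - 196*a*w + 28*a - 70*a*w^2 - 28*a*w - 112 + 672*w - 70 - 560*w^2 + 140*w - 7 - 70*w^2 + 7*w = a^2*(35 - 35*w) + a*(-70*w^2 - 224*w + 294) - 630*w^2 + 819*w - 189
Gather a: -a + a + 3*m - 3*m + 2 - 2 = 0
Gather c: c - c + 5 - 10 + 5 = 0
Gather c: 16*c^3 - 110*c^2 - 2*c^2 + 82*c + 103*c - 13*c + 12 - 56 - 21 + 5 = 16*c^3 - 112*c^2 + 172*c - 60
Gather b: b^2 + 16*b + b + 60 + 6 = b^2 + 17*b + 66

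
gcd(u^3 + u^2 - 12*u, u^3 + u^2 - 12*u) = u^3 + u^2 - 12*u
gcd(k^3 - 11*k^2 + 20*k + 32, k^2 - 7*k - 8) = k^2 - 7*k - 8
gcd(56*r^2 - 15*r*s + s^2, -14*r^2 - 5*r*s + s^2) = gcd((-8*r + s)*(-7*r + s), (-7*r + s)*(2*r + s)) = 7*r - s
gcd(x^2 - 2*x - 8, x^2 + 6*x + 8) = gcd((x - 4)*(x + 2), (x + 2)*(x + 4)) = x + 2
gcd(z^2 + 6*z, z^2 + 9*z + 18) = z + 6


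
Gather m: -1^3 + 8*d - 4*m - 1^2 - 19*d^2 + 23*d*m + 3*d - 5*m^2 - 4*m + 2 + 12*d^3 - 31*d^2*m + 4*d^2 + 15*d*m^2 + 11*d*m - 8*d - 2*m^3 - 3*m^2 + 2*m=12*d^3 - 15*d^2 + 3*d - 2*m^3 + m^2*(15*d - 8) + m*(-31*d^2 + 34*d - 6)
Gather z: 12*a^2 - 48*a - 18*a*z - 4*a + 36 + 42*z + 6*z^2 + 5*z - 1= 12*a^2 - 52*a + 6*z^2 + z*(47 - 18*a) + 35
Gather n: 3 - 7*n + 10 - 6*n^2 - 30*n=-6*n^2 - 37*n + 13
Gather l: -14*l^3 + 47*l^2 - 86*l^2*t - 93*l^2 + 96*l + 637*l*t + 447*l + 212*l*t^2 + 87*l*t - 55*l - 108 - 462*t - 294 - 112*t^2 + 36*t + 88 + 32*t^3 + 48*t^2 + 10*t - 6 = -14*l^3 + l^2*(-86*t - 46) + l*(212*t^2 + 724*t + 488) + 32*t^3 - 64*t^2 - 416*t - 320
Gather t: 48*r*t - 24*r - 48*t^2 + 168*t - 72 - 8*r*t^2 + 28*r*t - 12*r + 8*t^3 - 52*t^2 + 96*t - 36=-36*r + 8*t^3 + t^2*(-8*r - 100) + t*(76*r + 264) - 108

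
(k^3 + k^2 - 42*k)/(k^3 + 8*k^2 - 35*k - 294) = k/(k + 7)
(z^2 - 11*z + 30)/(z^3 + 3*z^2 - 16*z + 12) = (z^2 - 11*z + 30)/(z^3 + 3*z^2 - 16*z + 12)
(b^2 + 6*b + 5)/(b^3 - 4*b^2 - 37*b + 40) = (b + 1)/(b^2 - 9*b + 8)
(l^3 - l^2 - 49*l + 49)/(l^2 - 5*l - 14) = (l^2 + 6*l - 7)/(l + 2)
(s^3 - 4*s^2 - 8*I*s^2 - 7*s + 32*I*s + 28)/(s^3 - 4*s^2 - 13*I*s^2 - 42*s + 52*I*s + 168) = (s - I)/(s - 6*I)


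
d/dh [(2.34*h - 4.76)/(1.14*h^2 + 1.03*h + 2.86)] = (-2.6676*h^2 + 10.8528*h + 11.5952)/(1.2996*h^4 + 2.3484*h^3 + 7.5817*h^2 + 5.8916*h + 8.1796)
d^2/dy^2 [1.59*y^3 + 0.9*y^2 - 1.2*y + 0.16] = 9.54*y + 1.8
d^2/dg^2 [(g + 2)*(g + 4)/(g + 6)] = 16/(g^3 + 18*g^2 + 108*g + 216)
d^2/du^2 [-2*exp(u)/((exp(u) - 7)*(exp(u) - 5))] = 2*(-exp(4*u) - 12*exp(3*u) + 210*exp(2*u) - 420*exp(u) - 1225)*exp(u)/(exp(6*u) - 36*exp(5*u) + 537*exp(4*u) - 4248*exp(3*u) + 18795*exp(2*u) - 44100*exp(u) + 42875)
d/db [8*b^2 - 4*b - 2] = 16*b - 4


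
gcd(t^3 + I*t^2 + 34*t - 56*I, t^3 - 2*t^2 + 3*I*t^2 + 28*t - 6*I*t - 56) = t^2 + 3*I*t + 28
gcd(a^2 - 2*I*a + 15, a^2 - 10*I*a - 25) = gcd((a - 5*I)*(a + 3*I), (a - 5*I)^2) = a - 5*I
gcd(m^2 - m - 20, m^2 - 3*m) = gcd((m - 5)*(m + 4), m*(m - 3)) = 1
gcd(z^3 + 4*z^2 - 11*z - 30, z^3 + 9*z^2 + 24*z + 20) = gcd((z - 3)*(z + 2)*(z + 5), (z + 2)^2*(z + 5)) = z^2 + 7*z + 10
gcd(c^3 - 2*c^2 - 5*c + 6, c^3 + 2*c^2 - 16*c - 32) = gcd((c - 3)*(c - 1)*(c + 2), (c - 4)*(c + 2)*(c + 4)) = c + 2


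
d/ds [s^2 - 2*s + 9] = 2*s - 2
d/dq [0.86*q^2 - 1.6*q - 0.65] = 1.72*q - 1.6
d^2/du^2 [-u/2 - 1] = 0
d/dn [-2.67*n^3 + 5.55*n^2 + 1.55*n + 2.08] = -8.01*n^2 + 11.1*n + 1.55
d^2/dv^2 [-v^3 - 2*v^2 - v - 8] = -6*v - 4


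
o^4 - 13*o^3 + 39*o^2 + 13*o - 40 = (o - 8)*(o - 5)*(o - 1)*(o + 1)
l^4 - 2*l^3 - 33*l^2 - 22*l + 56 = (l - 7)*(l - 1)*(l + 2)*(l + 4)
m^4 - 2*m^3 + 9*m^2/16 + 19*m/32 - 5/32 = (m - 5/4)*(m - 1)*(m - 1/4)*(m + 1/2)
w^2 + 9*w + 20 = (w + 4)*(w + 5)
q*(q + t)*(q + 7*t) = q^3 + 8*q^2*t + 7*q*t^2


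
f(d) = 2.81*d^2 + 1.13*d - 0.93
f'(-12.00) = -66.31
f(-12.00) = 390.15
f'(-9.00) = -49.45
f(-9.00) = 216.51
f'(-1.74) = -8.65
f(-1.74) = 5.61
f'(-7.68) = -42.03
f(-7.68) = 156.13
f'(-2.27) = -11.63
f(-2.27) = 10.98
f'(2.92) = 17.54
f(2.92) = 26.33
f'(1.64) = 10.35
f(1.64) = 8.48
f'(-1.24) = -5.84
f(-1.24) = 1.99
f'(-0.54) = -1.90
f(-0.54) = -0.72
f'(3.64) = 21.59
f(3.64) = 40.41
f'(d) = 5.62*d + 1.13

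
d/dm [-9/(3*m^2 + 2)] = 54*m/(3*m^2 + 2)^2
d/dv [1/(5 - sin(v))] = cos(v)/(sin(v) - 5)^2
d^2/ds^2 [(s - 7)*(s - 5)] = 2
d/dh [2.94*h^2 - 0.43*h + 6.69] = 5.88*h - 0.43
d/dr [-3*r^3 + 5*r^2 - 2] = r*(10 - 9*r)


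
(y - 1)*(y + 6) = y^2 + 5*y - 6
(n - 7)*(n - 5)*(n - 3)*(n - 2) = n^4 - 17*n^3 + 101*n^2 - 247*n + 210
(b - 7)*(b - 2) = b^2 - 9*b + 14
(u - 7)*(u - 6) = u^2 - 13*u + 42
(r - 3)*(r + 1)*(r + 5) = r^3 + 3*r^2 - 13*r - 15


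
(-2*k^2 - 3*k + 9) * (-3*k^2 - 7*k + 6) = 6*k^4 + 23*k^3 - 18*k^2 - 81*k + 54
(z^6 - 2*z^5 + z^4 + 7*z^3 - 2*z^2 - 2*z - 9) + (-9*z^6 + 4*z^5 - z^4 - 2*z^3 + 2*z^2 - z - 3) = -8*z^6 + 2*z^5 + 5*z^3 - 3*z - 12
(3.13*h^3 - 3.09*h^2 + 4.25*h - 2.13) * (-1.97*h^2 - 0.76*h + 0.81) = -6.1661*h^5 + 3.7085*h^4 - 3.4888*h^3 - 1.5368*h^2 + 5.0613*h - 1.7253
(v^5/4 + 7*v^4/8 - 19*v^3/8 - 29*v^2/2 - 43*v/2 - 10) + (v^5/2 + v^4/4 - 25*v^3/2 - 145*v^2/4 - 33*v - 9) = 3*v^5/4 + 9*v^4/8 - 119*v^3/8 - 203*v^2/4 - 109*v/2 - 19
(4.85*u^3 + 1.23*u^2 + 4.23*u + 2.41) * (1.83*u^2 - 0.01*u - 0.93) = 8.8755*u^5 + 2.2024*u^4 + 3.2181*u^3 + 3.2241*u^2 - 3.958*u - 2.2413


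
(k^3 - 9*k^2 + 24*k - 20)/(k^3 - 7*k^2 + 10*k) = (k - 2)/k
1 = 1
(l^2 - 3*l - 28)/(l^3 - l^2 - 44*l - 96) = (l - 7)/(l^2 - 5*l - 24)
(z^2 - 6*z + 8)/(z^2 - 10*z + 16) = (z - 4)/(z - 8)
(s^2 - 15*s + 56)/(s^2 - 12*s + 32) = (s - 7)/(s - 4)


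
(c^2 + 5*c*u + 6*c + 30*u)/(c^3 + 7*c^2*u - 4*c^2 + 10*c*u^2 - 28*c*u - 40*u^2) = (c + 6)/(c^2 + 2*c*u - 4*c - 8*u)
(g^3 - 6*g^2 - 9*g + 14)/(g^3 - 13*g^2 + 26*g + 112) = (g - 1)/(g - 8)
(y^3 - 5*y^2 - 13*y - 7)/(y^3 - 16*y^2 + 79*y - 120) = (y^3 - 5*y^2 - 13*y - 7)/(y^3 - 16*y^2 + 79*y - 120)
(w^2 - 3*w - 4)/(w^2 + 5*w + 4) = (w - 4)/(w + 4)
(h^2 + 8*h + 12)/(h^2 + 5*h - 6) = (h + 2)/(h - 1)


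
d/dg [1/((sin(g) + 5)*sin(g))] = -(2*sin(g) + 5)*cos(g)/((sin(g) + 5)^2*sin(g)^2)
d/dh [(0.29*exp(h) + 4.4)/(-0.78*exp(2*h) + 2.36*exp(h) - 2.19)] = (0.2262*exp(2*h) + 6.864*exp(h) - 11.0191)*exp(h)/(0.6084*exp(4*h) - 3.6816*exp(3*h) + 8.986*exp(2*h) - 10.3368*exp(h) + 4.7961)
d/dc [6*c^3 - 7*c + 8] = 18*c^2 - 7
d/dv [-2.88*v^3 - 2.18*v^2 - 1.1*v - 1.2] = -8.64*v^2 - 4.36*v - 1.1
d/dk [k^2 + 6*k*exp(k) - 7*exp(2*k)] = 6*k*exp(k) + 2*k - 14*exp(2*k) + 6*exp(k)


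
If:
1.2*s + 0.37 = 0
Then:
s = -0.31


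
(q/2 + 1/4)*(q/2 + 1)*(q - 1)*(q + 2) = q^4/4 + 7*q^3/8 + 3*q^2/8 - q - 1/2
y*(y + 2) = y^2 + 2*y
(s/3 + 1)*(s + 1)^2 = s^3/3 + 5*s^2/3 + 7*s/3 + 1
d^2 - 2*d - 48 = (d - 8)*(d + 6)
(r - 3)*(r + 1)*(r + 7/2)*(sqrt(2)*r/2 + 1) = sqrt(2)*r^4/2 + r^3 + 3*sqrt(2)*r^3/4 - 5*sqrt(2)*r^2 + 3*r^2/2 - 10*r - 21*sqrt(2)*r/4 - 21/2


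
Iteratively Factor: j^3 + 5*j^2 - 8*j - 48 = (j - 3)*(j^2 + 8*j + 16) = (j - 3)*(j + 4)*(j + 4)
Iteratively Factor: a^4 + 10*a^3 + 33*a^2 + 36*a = (a + 3)*(a^3 + 7*a^2 + 12*a) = (a + 3)^2*(a^2 + 4*a) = (a + 3)^2*(a + 4)*(a)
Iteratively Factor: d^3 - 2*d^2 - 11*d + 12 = (d + 3)*(d^2 - 5*d + 4) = (d - 4)*(d + 3)*(d - 1)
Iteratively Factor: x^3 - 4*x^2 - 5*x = (x + 1)*(x^2 - 5*x) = x*(x + 1)*(x - 5)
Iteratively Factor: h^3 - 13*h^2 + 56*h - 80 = (h - 4)*(h^2 - 9*h + 20) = (h - 4)^2*(h - 5)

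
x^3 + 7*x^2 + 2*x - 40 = (x - 2)*(x + 4)*(x + 5)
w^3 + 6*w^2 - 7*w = w*(w - 1)*(w + 7)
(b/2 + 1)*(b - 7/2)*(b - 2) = b^3/2 - 7*b^2/4 - 2*b + 7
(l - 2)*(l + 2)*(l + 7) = l^3 + 7*l^2 - 4*l - 28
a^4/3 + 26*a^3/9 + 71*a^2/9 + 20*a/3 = a*(a/3 + 1)*(a + 5/3)*(a + 4)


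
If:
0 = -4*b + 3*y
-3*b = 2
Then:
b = -2/3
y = -8/9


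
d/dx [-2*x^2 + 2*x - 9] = 2 - 4*x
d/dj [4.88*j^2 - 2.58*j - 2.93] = 9.76*j - 2.58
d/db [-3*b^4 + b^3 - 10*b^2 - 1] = b*(-12*b^2 + 3*b - 20)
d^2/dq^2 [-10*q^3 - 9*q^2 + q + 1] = -60*q - 18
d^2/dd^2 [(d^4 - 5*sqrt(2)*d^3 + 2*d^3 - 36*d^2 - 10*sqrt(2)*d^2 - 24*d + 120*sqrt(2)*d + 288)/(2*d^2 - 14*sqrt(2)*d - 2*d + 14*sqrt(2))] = (d^6 - 21*sqrt(2)*d^5 - 3*d^5 + 63*sqrt(2)*d^4 + 297*d^4 - 679*sqrt(2)*d^3 - 856*d^3 + 1494*d^2 + 2184*sqrt(2)*d^2 - 7014*sqrt(2)*d - 5316*d + 12628*sqrt(2) + 24312)/(d^6 - 21*sqrt(2)*d^5 - 3*d^5 + 63*sqrt(2)*d^4 + 297*d^4 - 749*sqrt(2)*d^3 - 883*d^3 + 882*d^2 + 2079*sqrt(2)*d^2 - 2058*sqrt(2)*d - 294*d + 686*sqrt(2))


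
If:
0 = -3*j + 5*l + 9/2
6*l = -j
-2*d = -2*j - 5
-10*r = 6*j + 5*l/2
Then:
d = 169/46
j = 27/23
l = -9/46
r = -603/920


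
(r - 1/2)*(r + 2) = r^2 + 3*r/2 - 1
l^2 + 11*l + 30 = (l + 5)*(l + 6)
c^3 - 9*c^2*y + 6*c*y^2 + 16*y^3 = (c - 8*y)*(c - 2*y)*(c + y)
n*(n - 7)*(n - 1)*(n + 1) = n^4 - 7*n^3 - n^2 + 7*n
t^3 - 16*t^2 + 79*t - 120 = (t - 8)*(t - 5)*(t - 3)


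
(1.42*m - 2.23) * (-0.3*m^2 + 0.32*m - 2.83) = -0.426*m^3 + 1.1234*m^2 - 4.7322*m + 6.3109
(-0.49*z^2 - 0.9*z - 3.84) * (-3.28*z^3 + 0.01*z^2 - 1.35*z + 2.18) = 1.6072*z^5 + 2.9471*z^4 + 13.2477*z^3 + 0.1084*z^2 + 3.222*z - 8.3712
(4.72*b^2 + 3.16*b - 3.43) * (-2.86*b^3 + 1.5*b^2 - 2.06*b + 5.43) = -13.4992*b^5 - 1.9576*b^4 + 4.8266*b^3 + 13.975*b^2 + 24.2246*b - 18.6249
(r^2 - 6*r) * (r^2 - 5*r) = r^4 - 11*r^3 + 30*r^2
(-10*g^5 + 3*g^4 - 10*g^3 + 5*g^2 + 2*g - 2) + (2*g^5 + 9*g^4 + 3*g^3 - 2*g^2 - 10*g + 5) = -8*g^5 + 12*g^4 - 7*g^3 + 3*g^2 - 8*g + 3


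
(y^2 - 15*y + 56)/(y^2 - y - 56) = (y - 7)/(y + 7)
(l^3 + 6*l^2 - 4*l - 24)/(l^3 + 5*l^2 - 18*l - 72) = (l^2 - 4)/(l^2 - l - 12)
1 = 1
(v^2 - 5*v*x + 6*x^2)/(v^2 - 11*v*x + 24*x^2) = (-v + 2*x)/(-v + 8*x)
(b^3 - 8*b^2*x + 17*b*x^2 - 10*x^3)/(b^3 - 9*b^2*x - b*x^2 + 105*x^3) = (-b^2 + 3*b*x - 2*x^2)/(-b^2 + 4*b*x + 21*x^2)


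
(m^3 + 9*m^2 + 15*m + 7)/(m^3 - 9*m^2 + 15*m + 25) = (m^2 + 8*m + 7)/(m^2 - 10*m + 25)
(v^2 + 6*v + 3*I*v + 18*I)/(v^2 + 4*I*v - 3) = (v + 6)/(v + I)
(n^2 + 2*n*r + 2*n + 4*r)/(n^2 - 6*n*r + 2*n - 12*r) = (-n - 2*r)/(-n + 6*r)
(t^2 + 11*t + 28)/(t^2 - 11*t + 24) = (t^2 + 11*t + 28)/(t^2 - 11*t + 24)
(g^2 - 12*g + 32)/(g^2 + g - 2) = (g^2 - 12*g + 32)/(g^2 + g - 2)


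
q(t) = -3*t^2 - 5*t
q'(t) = -6*t - 5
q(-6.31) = -87.90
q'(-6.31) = 32.86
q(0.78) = -5.73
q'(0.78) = -9.68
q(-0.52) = 1.79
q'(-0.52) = -1.88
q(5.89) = -133.53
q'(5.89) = -40.34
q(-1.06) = 1.93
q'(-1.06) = 1.36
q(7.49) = -205.75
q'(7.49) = -49.94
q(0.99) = -7.89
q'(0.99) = -10.94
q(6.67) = -166.82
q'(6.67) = -45.02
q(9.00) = -288.00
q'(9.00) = -59.00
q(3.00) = -42.00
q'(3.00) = -23.00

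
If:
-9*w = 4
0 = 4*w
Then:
No Solution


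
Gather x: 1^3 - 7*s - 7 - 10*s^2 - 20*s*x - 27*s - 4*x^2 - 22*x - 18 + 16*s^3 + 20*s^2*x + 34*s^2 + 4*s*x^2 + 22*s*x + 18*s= 16*s^3 + 24*s^2 - 16*s + x^2*(4*s - 4) + x*(20*s^2 + 2*s - 22) - 24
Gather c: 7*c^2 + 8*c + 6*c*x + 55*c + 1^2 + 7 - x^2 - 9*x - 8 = 7*c^2 + c*(6*x + 63) - x^2 - 9*x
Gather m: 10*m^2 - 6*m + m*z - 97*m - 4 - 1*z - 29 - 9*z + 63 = 10*m^2 + m*(z - 103) - 10*z + 30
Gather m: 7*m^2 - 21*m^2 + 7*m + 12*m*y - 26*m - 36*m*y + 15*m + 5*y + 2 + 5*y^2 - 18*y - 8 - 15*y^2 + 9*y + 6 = -14*m^2 + m*(-24*y - 4) - 10*y^2 - 4*y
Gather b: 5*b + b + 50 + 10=6*b + 60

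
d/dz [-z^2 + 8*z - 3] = 8 - 2*z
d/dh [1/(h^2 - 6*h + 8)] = 2*(3 - h)/(h^2 - 6*h + 8)^2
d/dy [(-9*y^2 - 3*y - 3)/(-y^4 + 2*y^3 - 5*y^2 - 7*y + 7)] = 3*(-6*y^5 + 3*y^4 + 22*y^2 - 52*y - 14)/(y^8 - 4*y^7 + 14*y^6 - 6*y^5 - 17*y^4 + 98*y^3 - 21*y^2 - 98*y + 49)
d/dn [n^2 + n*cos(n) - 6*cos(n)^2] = -n*sin(n) + 2*n + 6*sin(2*n) + cos(n)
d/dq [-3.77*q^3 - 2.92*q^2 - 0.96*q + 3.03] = -11.31*q^2 - 5.84*q - 0.96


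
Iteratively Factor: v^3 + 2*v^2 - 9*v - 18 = (v + 2)*(v^2 - 9) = (v - 3)*(v + 2)*(v + 3)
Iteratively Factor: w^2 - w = (w - 1)*(w)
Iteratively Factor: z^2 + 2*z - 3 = (z + 3)*(z - 1)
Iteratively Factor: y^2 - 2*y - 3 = (y - 3)*(y + 1)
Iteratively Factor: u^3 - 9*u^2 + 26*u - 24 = (u - 2)*(u^2 - 7*u + 12) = (u - 3)*(u - 2)*(u - 4)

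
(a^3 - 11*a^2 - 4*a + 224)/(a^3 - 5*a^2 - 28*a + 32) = (a - 7)/(a - 1)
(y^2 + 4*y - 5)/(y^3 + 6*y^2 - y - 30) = (y - 1)/(y^2 + y - 6)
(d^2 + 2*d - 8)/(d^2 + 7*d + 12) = (d - 2)/(d + 3)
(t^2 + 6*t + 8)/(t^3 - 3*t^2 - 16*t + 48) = (t + 2)/(t^2 - 7*t + 12)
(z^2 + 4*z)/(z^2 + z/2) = 2*(z + 4)/(2*z + 1)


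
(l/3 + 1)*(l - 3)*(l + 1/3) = l^3/3 + l^2/9 - 3*l - 1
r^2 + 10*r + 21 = (r + 3)*(r + 7)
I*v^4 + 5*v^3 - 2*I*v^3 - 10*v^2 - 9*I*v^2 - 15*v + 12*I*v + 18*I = (v - 3)*(v - 3*I)*(v - 2*I)*(I*v + I)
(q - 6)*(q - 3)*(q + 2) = q^3 - 7*q^2 + 36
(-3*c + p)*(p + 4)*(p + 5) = -3*c*p^2 - 27*c*p - 60*c + p^3 + 9*p^2 + 20*p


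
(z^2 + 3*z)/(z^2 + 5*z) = (z + 3)/(z + 5)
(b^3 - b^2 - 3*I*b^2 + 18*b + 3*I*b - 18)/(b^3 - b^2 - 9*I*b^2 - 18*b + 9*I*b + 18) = (b + 3*I)/(b - 3*I)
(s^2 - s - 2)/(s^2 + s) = (s - 2)/s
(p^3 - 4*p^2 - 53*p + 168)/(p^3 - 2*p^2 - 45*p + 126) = (p - 8)/(p - 6)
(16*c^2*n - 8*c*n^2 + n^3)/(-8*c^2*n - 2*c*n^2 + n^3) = (-4*c + n)/(2*c + n)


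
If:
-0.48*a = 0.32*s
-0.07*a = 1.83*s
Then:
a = 0.00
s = 0.00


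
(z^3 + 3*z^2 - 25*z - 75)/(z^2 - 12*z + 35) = (z^2 + 8*z + 15)/(z - 7)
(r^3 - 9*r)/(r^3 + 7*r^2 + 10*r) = (r^2 - 9)/(r^2 + 7*r + 10)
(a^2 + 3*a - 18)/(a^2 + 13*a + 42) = (a - 3)/(a + 7)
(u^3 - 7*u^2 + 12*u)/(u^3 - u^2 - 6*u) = (u - 4)/(u + 2)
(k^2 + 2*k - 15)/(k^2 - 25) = (k - 3)/(k - 5)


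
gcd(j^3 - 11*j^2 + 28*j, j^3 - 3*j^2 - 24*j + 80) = j - 4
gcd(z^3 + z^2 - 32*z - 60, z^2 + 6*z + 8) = z + 2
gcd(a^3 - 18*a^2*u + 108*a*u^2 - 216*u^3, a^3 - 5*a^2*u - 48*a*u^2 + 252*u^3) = a^2 - 12*a*u + 36*u^2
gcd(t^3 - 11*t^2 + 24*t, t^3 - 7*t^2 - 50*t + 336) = t - 8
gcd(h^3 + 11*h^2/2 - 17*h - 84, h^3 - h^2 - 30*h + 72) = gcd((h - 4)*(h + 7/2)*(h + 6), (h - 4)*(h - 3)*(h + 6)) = h^2 + 2*h - 24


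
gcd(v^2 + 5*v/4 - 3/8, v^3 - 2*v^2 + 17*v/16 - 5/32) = v - 1/4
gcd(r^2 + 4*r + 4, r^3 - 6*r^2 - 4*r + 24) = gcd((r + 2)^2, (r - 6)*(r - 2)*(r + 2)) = r + 2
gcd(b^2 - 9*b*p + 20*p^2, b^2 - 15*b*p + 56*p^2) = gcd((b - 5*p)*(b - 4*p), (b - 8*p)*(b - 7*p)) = 1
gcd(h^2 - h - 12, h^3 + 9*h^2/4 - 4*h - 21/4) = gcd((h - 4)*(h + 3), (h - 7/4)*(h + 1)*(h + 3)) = h + 3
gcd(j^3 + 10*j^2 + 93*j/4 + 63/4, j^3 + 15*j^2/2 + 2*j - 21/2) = j^2 + 17*j/2 + 21/2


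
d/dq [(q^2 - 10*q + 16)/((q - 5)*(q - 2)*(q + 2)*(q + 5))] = 2*(-q^3 + 11*q^2 + 16*q - 125)/(q^6 + 4*q^5 - 46*q^4 - 200*q^3 + 425*q^2 + 2500*q + 2500)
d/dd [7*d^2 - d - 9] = 14*d - 1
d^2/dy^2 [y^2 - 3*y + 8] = 2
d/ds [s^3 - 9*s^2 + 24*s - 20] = 3*s^2 - 18*s + 24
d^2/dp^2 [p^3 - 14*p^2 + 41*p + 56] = 6*p - 28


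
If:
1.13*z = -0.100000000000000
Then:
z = -0.09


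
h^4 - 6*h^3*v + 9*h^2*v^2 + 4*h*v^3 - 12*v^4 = (h - 3*v)*(h - 2*v)^2*(h + v)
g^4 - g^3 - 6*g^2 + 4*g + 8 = (g - 2)^2*(g + 1)*(g + 2)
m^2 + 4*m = m*(m + 4)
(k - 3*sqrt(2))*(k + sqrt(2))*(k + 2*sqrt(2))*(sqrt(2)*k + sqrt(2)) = sqrt(2)*k^4 + sqrt(2)*k^3 - 14*sqrt(2)*k^2 - 24*k - 14*sqrt(2)*k - 24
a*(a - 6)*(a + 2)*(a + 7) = a^4 + 3*a^3 - 40*a^2 - 84*a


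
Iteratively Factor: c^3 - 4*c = (c)*(c^2 - 4) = c*(c - 2)*(c + 2)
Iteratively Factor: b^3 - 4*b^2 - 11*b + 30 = (b - 5)*(b^2 + b - 6) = (b - 5)*(b + 3)*(b - 2)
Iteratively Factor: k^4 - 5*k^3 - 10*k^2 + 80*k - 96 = (k + 4)*(k^3 - 9*k^2 + 26*k - 24) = (k - 3)*(k + 4)*(k^2 - 6*k + 8) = (k - 3)*(k - 2)*(k + 4)*(k - 4)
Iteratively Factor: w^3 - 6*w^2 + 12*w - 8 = (w - 2)*(w^2 - 4*w + 4) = (w - 2)^2*(w - 2)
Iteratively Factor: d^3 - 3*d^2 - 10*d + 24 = (d - 4)*(d^2 + d - 6) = (d - 4)*(d - 2)*(d + 3)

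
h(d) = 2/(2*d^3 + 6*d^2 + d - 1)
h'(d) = 2*(-6*d^2 - 12*d - 1)/(2*d^3 + 6*d^2 + d - 1)^2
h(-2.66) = 1.74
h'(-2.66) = -17.40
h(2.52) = 0.03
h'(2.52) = -0.03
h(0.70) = 0.60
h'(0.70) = -2.23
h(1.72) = 0.07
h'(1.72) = -0.10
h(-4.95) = -0.02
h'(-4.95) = -0.02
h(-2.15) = 0.42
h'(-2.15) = -0.26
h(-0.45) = -4.79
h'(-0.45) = 36.59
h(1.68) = 0.07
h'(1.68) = -0.10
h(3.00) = 0.02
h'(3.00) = -0.02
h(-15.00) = 0.00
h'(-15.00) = 0.00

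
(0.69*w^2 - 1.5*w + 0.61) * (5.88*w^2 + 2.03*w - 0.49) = 4.0572*w^4 - 7.4193*w^3 + 0.2037*w^2 + 1.9733*w - 0.2989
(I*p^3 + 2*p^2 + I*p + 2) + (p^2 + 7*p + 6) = I*p^3 + 3*p^2 + 7*p + I*p + 8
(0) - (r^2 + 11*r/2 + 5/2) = -r^2 - 11*r/2 - 5/2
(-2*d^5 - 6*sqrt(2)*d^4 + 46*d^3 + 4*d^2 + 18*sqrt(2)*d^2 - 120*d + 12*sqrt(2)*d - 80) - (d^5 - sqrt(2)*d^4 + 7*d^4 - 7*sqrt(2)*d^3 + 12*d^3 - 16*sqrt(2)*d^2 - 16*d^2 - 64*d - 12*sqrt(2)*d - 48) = -3*d^5 - 5*sqrt(2)*d^4 - 7*d^4 + 7*sqrt(2)*d^3 + 34*d^3 + 20*d^2 + 34*sqrt(2)*d^2 - 56*d + 24*sqrt(2)*d - 32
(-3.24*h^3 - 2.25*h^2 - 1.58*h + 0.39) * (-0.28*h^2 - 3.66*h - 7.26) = 0.9072*h^5 + 12.4884*h^4 + 32.1998*h^3 + 22.0086*h^2 + 10.0434*h - 2.8314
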